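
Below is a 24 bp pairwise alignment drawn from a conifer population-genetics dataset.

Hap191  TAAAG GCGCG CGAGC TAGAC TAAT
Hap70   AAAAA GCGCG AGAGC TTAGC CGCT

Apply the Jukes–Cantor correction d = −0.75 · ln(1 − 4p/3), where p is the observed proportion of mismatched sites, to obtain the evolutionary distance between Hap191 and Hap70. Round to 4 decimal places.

0.5199

Differing sites — 1:T/A; 5:G/A; 11:C/A; 17:A/T; 18:G/A; 19:A/G; 21:T/C; 22:A/G; 23:A/C.
p = 9/24 = 0.375000.
d = −0.75 · ln(1 − (4/3)·0.375000) = −0.75 · ln(0.500000) = −0.75 · (-0.693147) = 0.5199.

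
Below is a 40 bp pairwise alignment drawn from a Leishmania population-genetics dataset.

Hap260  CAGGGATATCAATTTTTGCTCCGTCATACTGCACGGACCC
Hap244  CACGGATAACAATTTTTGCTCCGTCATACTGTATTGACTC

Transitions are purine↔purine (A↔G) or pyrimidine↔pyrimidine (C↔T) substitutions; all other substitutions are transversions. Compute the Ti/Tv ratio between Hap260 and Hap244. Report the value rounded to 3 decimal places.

Mismatches occur at site 3 (G↔C, transversion), site 9 (T↔A, transversion), site 32 (C↔T, transition), site 34 (C↔T, transition), site 35 (G↔T, transversion), site 39 (C↔T, transition).
Of the 6 differences, 3 transitions and 3 transversions, so Ti/Tv = 3/3 = 1.000.

1.000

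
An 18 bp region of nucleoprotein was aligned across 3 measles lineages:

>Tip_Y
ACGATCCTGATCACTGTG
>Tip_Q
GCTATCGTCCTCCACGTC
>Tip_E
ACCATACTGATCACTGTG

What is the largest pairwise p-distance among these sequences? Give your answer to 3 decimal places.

0.556

Pairwise Hamming distances:
  Tip_Y vs Tip_Q: 9
  Tip_Y vs Tip_E: 2
  Tip_Q vs Tip_E: 10
The largest is 10 mismatches, between Tip_Q and Tip_E; p = 10/18 = 0.556.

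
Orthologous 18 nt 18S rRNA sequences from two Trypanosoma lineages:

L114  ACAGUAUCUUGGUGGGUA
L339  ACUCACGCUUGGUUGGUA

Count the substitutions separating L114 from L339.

Mismatches occur at site 3 (A/U), site 4 (G/C), site 5 (U/A), site 6 (A/C), site 7 (U/G), site 14 (G/U).
That gives 6 mismatches out of 18 aligned sites, so the Hamming distance is 6.

6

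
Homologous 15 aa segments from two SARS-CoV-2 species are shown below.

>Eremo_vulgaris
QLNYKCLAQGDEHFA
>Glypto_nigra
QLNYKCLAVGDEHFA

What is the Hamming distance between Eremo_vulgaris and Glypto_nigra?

1

Differing sites — 9:Q/V.
That gives 1 mismatch out of 15 aligned sites, so the Hamming distance is 1.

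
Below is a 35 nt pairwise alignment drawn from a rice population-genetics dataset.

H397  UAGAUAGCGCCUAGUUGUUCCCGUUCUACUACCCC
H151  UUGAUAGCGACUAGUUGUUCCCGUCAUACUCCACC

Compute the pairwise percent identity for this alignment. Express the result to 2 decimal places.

The sequences differ at positions 2 (A/U), 10 (C/A), 25 (U/C), 26 (C/A), 31 (A/C), 33 (C/A).
29 of the 35 sites match, so the percent identity is 29/35 × 100 = 82.86%.

82.86%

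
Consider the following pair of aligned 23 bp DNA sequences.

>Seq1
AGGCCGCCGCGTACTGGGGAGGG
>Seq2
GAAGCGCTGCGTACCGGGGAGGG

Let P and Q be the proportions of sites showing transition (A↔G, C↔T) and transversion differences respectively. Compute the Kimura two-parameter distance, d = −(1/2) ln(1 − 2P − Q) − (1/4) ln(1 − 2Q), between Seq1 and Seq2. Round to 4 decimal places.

0.3480

Mismatches occur at site 1 (A↔G, transition), site 2 (G↔A, transition), site 3 (G↔A, transition), site 4 (C↔G, transversion), site 8 (C↔T, transition), site 15 (T↔C, transition).
Of the 6 differences, 5 transitions and 1 transversion over 23 sites: P = 5/23 = 0.217391, Q = 1/23 = 0.043478.
d = −0.5·ln(0.521740) − 0.25·ln(0.913044) = −0.5·(-0.650586) − 0.25·(-0.090971) = 0.3480.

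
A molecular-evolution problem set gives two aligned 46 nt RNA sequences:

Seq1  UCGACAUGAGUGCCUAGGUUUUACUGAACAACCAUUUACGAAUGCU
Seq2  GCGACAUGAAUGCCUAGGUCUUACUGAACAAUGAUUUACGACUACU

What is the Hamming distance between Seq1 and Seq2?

Mismatches occur at site 1 (U/G), site 10 (G/A), site 20 (U/C), site 32 (C/U), site 33 (C/G), site 42 (A/C), site 44 (G/A).
That gives 7 mismatches out of 46 aligned sites, so the Hamming distance is 7.

7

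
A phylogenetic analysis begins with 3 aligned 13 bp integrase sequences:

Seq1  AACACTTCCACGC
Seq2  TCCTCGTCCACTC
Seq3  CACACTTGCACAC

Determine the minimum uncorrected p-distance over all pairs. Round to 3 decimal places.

Pairwise Hamming distances:
  Seq1 vs Seq2: 5
  Seq1 vs Seq3: 3
  Seq2 vs Seq3: 6
The smallest is 3 mismatches, between Seq1 and Seq3; p = 3/13 = 0.231.

0.231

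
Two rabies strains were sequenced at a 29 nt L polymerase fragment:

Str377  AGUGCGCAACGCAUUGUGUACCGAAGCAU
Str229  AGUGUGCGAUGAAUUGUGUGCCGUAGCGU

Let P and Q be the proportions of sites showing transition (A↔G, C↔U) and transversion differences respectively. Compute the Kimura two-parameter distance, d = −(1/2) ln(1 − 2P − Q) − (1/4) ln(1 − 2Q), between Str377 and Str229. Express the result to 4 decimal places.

Differing sites — 5:C/U (Ti); 8:A/G (Ti); 10:C/U (Ti); 12:C/A (Tv); 20:A/G (Ti); 24:A/U (Tv); 28:A/G (Ti).
Of the 7 differences, 5 transitions and 2 transversions over 29 sites: P = 5/29 = 0.172414, Q = 2/29 = 0.068966.
d = −0.5·ln(0.586206) − 0.25·ln(0.862068) = −0.5·(-0.534084) − 0.25·(-0.148421) = 0.3041.

0.3041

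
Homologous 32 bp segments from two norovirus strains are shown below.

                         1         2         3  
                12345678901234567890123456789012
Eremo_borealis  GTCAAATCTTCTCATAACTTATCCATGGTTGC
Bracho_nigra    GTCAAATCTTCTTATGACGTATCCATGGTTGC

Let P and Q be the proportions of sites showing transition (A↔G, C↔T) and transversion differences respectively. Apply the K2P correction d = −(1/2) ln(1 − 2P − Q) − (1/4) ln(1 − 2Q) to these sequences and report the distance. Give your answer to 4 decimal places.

The sequences differ at positions 13 (C/T, transition), 16 (A/G, transition), 19 (T/G, transversion).
Of the 3 differences, 2 transitions and 1 transversion over 32 sites: P = 2/32 = 0.062500, Q = 1/32 = 0.031250.
d = −0.5·ln(0.843750) − 0.25·ln(0.937500) = −0.5·(-0.169899) − 0.25·(-0.064539) = 0.1011.

0.1011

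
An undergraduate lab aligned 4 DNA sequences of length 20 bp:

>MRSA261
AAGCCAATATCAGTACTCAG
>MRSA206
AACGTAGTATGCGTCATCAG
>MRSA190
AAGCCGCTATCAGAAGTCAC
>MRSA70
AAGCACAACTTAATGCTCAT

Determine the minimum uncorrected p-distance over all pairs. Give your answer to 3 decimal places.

0.250

Pairwise Hamming distances:
  MRSA261 vs MRSA206: 8
  MRSA261 vs MRSA190: 5
  MRSA261 vs MRSA70: 8
  MRSA206 vs MRSA190: 11
  MRSA206 vs MRSA70: 13
  MRSA190 vs MRSA70: 11
The smallest is 5 mismatches, between MRSA261 and MRSA190; p = 5/20 = 0.250.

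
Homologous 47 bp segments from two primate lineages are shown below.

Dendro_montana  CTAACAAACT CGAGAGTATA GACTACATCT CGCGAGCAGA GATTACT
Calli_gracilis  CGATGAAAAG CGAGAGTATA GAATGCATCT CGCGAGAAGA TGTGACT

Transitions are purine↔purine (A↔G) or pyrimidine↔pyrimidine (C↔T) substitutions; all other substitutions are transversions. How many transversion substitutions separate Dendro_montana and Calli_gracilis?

Mismatches occur at site 2 (T/G, transversion), site 4 (A/T, transversion), site 5 (C/G, transversion), site 9 (C/A, transversion), site 10 (T/G, transversion), site 23 (C/A, transversion), site 25 (A/G, transition), site 37 (C/A, transversion), site 41 (G/T, transversion), site 42 (A/G, transition), site 44 (T/G, transversion).
Of the 11 differences, 2 transitions and 9 transversions, so the answer is 9.

9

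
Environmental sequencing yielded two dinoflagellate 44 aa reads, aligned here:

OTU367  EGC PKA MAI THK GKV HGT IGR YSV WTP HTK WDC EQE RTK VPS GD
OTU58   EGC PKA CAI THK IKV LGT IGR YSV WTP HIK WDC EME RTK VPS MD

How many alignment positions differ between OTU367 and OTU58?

Differing sites — 7:M/C; 13:G/I; 16:H/L; 29:T/I; 35:Q/M; 43:G/M.
That gives 6 mismatches out of 44 aligned sites, so the Hamming distance is 6.

6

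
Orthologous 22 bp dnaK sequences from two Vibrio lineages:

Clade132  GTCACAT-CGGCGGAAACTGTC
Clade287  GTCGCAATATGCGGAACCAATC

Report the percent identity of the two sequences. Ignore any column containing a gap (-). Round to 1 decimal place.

66.7%

Excluding the 1 gap column leaves 21 comparable sites.
The sequences differ at positions 4 (A/G), 7 (T/A), 9 (C/A), 10 (G/T), 17 (A/C), 19 (T/A), 20 (G/A).
14 of the 21 comparable sites match, so the percent identity is 14/21 × 100 = 66.7%.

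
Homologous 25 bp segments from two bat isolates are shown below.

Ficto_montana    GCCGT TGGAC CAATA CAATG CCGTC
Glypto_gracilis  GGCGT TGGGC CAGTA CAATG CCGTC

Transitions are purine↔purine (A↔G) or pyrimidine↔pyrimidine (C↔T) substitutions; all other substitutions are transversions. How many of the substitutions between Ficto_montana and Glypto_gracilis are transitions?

Mismatches occur at site 2 (C↔G, transversion), site 9 (A↔G, transition), site 13 (A↔G, transition).
Of the 3 differences, 2 transitions and 1 transversion, so the answer is 2.

2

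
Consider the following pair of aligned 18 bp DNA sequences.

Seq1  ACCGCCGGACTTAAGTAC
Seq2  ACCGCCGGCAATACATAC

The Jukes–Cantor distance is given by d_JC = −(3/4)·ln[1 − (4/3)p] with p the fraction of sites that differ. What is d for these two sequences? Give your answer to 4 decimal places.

Mismatches occur at site 9 (A/C), site 10 (C/A), site 11 (T/A), site 14 (A/C), site 15 (G/A).
p = 5/18 = 0.277778.
d = −0.75 · ln(1 − (4/3)·0.277778) = −0.75 · ln(0.629629) = −0.75 · (-0.462625) = 0.3470.

0.3470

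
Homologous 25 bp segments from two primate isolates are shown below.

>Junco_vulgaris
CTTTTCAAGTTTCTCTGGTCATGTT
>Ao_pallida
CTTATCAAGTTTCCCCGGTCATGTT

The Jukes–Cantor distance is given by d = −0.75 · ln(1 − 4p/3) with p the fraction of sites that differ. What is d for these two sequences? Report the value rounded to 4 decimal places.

Mismatches occur at site 4 (T↔A), site 14 (T↔C), site 16 (T↔C).
p = 3/25 = 0.120000.
d = −0.75 · ln(1 − (4/3)·0.120000) = −0.75 · ln(0.840000) = −0.75 · (-0.174353) = 0.1308.

0.1308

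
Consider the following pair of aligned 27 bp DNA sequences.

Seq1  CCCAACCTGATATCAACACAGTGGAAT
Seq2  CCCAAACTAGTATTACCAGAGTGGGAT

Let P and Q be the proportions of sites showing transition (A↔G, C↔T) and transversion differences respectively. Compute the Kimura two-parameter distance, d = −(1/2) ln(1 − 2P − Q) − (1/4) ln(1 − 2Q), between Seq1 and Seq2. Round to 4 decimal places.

0.3245

Differing sites — 6:C/A (Tv); 9:G/A (Ti); 10:A/G (Ti); 14:C/T (Ti); 16:A/C (Tv); 19:C/G (Tv); 25:A/G (Ti).
Of the 7 differences, 4 transitions and 3 transversions over 27 sites: P = 4/27 = 0.148148, Q = 3/27 = 0.111111.
d = −0.5·ln(0.592593) − 0.25·ln(0.777778) = −0.5·(-0.523247) − 0.25·(-0.251314) = 0.3245.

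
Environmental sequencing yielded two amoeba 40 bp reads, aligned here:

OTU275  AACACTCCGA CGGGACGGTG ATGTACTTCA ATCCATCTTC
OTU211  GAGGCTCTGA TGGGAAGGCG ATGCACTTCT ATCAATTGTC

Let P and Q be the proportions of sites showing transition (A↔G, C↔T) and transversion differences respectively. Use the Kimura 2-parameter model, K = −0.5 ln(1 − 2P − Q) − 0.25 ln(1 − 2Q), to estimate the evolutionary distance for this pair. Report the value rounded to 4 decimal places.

0.3941

Mismatches occur at site 1 (A→G, transition), site 3 (C→G, transversion), site 4 (A→G, transition), site 8 (C→T, transition), site 11 (C→T, transition), site 16 (C→A, transversion), site 19 (T→C, transition), site 24 (T→C, transition), site 30 (A→T, transversion), site 34 (C→A, transversion), site 37 (C→T, transition), site 38 (T→G, transversion).
Of the 12 differences, 7 transitions and 5 transversions over 40 sites: P = 7/40 = 0.175000, Q = 5/40 = 0.125000.
d = −0.5·ln(0.525000) − 0.25·ln(0.750000) = −0.5·(-0.644357) − 0.25·(-0.287682) = 0.3941.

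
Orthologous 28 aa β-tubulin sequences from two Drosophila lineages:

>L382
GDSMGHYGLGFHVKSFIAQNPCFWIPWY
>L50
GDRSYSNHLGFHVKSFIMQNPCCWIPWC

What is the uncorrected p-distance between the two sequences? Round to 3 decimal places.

Differing sites — 3:S/R; 4:M/S; 5:G/Y; 6:H/S; 7:Y/N; 8:G/H; 18:A/M; 23:F/C; 28:Y/C.
There are 9 differences over 28 sites, so p = 9/28 = 0.321.

0.321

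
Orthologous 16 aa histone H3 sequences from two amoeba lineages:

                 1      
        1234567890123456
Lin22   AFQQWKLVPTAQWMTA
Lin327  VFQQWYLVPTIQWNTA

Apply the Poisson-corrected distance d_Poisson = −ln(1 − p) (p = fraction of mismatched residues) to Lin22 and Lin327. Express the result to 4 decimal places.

0.2877

The sequences differ at positions 1 (A/V), 6 (K/Y), 11 (A/I), 14 (M/N).
p = 4/16 = 0.250000.
d = −ln(1 − 0.250000) = −ln(0.750000) = 0.2877.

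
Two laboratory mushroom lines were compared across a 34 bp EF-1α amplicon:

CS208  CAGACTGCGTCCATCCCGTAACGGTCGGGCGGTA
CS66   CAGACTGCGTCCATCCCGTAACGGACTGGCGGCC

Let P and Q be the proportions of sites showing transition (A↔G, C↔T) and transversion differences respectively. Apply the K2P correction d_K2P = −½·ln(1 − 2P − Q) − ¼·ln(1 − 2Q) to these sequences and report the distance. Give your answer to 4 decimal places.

The sequences differ at positions 25 (T/A, transversion), 27 (G/T, transversion), 33 (T/C, transition), 34 (A/C, transversion).
Of the 4 differences, 1 transition and 3 transversions over 34 sites: P = 1/34 = 0.029412, Q = 3/34 = 0.088235.
d = −0.5·ln(0.852941) − 0.25·ln(0.823530) = −0.5·(-0.159065) − 0.25·(-0.194155) = 0.1281.

0.1281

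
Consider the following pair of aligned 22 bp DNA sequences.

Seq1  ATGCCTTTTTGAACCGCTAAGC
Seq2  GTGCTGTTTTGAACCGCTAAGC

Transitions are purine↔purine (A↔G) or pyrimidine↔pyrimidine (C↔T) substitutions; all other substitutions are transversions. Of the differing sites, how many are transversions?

1

The sequences differ at positions 1 (A/G, transition), 5 (C/T, transition), 6 (T/G, transversion).
Of the 3 differences, 2 transitions and 1 transversion, so the answer is 1.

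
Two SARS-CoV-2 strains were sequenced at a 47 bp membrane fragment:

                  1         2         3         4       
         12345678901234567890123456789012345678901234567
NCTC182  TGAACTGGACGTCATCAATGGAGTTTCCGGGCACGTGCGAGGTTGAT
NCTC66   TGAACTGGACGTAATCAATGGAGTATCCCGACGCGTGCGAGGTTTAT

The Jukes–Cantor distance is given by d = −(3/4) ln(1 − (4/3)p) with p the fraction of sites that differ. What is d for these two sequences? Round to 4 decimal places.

The sequences differ at positions 13 (C/A), 25 (T/A), 29 (G/C), 31 (G/A), 33 (A/G), 45 (G/T).
p = 6/47 = 0.127660.
d = −0.75 · ln(1 − (4/3)·0.127660) = −0.75 · ln(0.829787) = −0.75 · (-0.186586) = 0.1399.

0.1399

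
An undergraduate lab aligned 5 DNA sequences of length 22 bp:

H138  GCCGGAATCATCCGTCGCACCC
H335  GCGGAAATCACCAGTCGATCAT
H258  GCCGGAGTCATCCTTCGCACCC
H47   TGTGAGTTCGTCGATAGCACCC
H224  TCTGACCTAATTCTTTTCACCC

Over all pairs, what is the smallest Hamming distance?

Pairwise Hamming distances:
  H138 vs H335: 8
  H138 vs H258: 2
  H138 vs H47: 10
  H138 vs H224: 10
  H335 vs H258: 10
  H335 vs H47: 14
  H335 vs H224: 15
  H258 vs H47: 10
  H258 vs H224: 9
  H47 vs H224: 10
The smallest is 2, between H138 and H258.

2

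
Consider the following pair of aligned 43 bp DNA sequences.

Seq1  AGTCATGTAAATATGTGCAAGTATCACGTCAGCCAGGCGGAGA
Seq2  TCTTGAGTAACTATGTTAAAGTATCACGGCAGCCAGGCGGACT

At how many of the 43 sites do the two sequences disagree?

11

Mismatches occur at site 1 (A/T), site 2 (G/C), site 4 (C/T), site 5 (A/G), site 6 (T/A), site 11 (A/C), site 17 (G/T), site 18 (C/A), site 29 (T/G), site 42 (G/C), site 43 (A/T).
That gives 11 mismatches out of 43 aligned sites, so the Hamming distance is 11.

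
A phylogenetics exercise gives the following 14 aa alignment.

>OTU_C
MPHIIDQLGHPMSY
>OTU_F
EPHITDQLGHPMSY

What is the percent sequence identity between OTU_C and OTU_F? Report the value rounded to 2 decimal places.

The sequences differ at positions 1 (M/E), 5 (I/T).
12 of the 14 sites match, so the percent identity is 12/14 × 100 = 85.71%.

85.71%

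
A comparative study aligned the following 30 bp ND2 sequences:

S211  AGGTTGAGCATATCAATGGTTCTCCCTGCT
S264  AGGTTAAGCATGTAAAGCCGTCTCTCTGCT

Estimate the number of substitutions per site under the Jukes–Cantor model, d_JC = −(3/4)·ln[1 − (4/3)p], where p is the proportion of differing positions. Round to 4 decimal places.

The sequences differ at positions 6 (G/A), 12 (A/G), 14 (C/A), 17 (T/G), 18 (G/C), 19 (G/C), 20 (T/G), 25 (C/T).
p = 8/30 = 0.266667.
d = −0.75 · ln(1 − (4/3)·0.266667) = −0.75 · ln(0.644444) = −0.75 · (-0.439367) = 0.3295.

0.3295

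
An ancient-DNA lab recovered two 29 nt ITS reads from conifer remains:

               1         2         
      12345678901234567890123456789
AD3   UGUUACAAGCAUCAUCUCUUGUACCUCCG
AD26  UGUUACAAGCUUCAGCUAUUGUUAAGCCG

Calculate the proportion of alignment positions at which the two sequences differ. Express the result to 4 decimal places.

0.2414

Differing sites — 11:A/U; 15:U/G; 18:C/A; 23:A/U; 24:C/A; 25:C/A; 26:U/G.
There are 7 differences over 29 sites, so p = 7/29 = 0.2414.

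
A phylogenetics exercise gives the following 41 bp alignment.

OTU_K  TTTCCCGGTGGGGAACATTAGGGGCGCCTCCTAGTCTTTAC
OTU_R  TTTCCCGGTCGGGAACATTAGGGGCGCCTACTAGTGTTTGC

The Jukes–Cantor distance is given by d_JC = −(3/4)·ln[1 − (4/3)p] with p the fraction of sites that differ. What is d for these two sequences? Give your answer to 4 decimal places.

Differing sites — 10:G/C; 30:C/A; 36:C/G; 40:A/G.
p = 4/41 = 0.097561.
d = −0.75 · ln(1 − (4/3)·0.097561) = −0.75 · ln(0.869919) = −0.75 · (-0.139355) = 0.1045.

0.1045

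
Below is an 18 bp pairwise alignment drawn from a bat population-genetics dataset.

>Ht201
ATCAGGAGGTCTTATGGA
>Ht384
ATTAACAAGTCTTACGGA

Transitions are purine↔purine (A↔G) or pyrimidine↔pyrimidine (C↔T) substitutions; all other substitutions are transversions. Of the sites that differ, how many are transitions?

Mismatches occur at site 3 (C/T, transition), site 5 (G/A, transition), site 6 (G/C, transversion), site 8 (G/A, transition), site 15 (T/C, transition).
Of the 5 differences, 4 transitions and 1 transversion, so the answer is 4.

4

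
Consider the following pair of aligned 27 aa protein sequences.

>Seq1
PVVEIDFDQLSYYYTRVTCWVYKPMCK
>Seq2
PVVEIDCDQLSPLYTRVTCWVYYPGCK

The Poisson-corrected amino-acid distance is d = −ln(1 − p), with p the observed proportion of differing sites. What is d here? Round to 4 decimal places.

The sequences differ at positions 7 (F/C), 12 (Y/P), 13 (Y/L), 23 (K/Y), 25 (M/G).
p = 5/27 = 0.185185.
d = −ln(1 − 0.185185) = −ln(0.814815) = 0.2048.

0.2048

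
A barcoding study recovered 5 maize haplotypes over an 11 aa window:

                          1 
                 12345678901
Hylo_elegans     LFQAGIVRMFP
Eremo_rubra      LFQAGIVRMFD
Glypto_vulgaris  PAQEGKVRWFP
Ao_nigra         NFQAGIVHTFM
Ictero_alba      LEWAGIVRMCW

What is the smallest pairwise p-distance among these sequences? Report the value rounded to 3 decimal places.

0.091

Pairwise Hamming distances:
  Hylo_elegans vs Eremo_rubra: 1
  Hylo_elegans vs Glypto_vulgaris: 5
  Hylo_elegans vs Ao_nigra: 4
  Hylo_elegans vs Ictero_alba: 4
  Eremo_rubra vs Glypto_vulgaris: 6
  Eremo_rubra vs Ao_nigra: 4
  Eremo_rubra vs Ictero_alba: 4
  Glypto_vulgaris vs Ao_nigra: 7
  Glypto_vulgaris vs Ictero_alba: 8
  Ao_nigra vs Ictero_alba: 7
The smallest is 1 mismatch, between Hylo_elegans and Eremo_rubra; p = 1/11 = 0.091.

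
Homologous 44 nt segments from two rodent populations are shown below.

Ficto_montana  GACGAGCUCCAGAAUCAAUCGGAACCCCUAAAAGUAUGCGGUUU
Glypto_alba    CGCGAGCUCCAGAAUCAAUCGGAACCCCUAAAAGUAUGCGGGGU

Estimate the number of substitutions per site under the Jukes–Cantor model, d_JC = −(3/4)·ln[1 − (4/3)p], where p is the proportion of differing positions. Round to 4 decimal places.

Differing sites — 1:G/C; 2:A/G; 42:U/G; 43:U/G.
p = 4/44 = 0.090909.
d = −0.75 · ln(1 − (4/3)·0.090909) = −0.75 · ln(0.878788) = −0.75 · (-0.129212) = 0.0969.

0.0969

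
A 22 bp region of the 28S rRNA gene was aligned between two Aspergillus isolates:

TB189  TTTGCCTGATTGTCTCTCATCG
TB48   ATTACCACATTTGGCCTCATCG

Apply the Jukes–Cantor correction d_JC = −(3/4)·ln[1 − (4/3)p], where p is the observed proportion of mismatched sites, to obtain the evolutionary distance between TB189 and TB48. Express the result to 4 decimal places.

Mismatches occur at site 1 (T→A), site 4 (G→A), site 7 (T→A), site 8 (G→C), site 12 (G→T), site 13 (T→G), site 14 (C→G), site 15 (T→C).
p = 8/22 = 0.363636.
d = −0.75 · ln(1 − (4/3)·0.363636) = −0.75 · ln(0.515152) = −0.75 · (-0.663293) = 0.4975.

0.4975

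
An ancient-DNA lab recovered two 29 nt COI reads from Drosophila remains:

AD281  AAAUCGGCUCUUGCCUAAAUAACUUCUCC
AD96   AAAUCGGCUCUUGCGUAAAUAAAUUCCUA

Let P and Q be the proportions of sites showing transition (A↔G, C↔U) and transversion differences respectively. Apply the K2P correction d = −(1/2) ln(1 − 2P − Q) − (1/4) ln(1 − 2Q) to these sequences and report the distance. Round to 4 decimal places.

Mismatches occur at site 15 (C→G, transversion), site 23 (C→A, transversion), site 27 (U→C, transition), site 28 (C→U, transition), site 29 (C→A, transversion).
Of the 5 differences, 2 transitions and 3 transversions over 29 sites: P = 2/29 = 0.068966, Q = 3/29 = 0.103448.
d = −0.5·ln(0.758620) − 0.25·ln(0.793104) = −0.5·(-0.276254) − 0.25·(-0.231801) = 0.1961.

0.1961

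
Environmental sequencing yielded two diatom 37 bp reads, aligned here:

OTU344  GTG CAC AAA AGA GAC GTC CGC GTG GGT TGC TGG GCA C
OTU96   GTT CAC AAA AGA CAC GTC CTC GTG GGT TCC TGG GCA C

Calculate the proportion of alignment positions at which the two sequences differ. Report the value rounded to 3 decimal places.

Differing sites — 3:G/T; 13:G/C; 20:G/T; 29:G/C.
There are 4 differences over 37 sites, so p = 4/37 = 0.108.

0.108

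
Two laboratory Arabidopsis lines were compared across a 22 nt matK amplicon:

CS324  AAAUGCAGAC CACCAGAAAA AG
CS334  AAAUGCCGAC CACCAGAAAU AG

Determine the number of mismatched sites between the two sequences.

Mismatches occur at site 7 (A↔C), site 20 (A↔U).
That gives 2 mismatches out of 22 aligned sites, so the Hamming distance is 2.

2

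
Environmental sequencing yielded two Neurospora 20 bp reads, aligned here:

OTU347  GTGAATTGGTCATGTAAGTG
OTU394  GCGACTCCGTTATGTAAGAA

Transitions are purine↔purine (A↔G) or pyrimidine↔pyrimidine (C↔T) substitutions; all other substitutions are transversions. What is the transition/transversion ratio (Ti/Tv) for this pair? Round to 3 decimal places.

1.333

Mismatches occur at site 2 (T→C, transition), site 5 (A→C, transversion), site 7 (T→C, transition), site 8 (G→C, transversion), site 11 (C→T, transition), site 19 (T→A, transversion), site 20 (G→A, transition).
Of the 7 differences, 4 transitions and 3 transversions, so Ti/Tv = 4/3 = 1.333.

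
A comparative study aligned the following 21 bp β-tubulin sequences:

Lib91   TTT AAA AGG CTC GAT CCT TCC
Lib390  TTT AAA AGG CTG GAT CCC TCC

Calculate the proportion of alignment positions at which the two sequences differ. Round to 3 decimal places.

Differing sites — 12:C/G; 18:T/C.
There are 2 differences over 21 sites, so p = 2/21 = 0.095.

0.095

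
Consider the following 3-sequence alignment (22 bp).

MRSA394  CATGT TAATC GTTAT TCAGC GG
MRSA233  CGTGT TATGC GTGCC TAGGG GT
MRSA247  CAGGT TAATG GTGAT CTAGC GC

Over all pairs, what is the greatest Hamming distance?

Pairwise Hamming distances:
  MRSA394 vs MRSA233: 10
  MRSA394 vs MRSA247: 6
  MRSA233 vs MRSA247: 12
The largest is 12, between MRSA233 and MRSA247.

12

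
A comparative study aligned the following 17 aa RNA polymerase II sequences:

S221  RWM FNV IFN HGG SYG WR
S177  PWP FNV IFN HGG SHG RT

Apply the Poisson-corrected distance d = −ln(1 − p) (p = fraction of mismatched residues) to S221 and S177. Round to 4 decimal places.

Differing sites — 1:R/P; 3:M/P; 14:Y/H; 16:W/R; 17:R/T.
p = 5/17 = 0.294118.
d = −ln(1 − 0.294118) = −ln(0.705882) = 0.3483.

0.3483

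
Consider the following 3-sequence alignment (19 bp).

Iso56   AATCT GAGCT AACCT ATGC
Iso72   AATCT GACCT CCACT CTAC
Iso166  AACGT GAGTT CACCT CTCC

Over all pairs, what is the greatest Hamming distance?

Pairwise Hamming distances:
  Iso56 vs Iso72: 6
  Iso56 vs Iso166: 6
  Iso72 vs Iso166: 7
The largest is 7, between Iso72 and Iso166.

7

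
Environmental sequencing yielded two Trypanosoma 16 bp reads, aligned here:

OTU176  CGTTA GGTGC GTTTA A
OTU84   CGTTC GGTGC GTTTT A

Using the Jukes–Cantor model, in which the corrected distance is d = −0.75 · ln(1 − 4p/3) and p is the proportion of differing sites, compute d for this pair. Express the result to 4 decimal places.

Differing sites — 5:A/C; 15:A/T.
p = 2/16 = 0.125000.
d = −0.75 · ln(1 − (4/3)·0.125000) = −0.75 · ln(0.833333) = −0.75 · (-0.182322) = 0.1367.

0.1367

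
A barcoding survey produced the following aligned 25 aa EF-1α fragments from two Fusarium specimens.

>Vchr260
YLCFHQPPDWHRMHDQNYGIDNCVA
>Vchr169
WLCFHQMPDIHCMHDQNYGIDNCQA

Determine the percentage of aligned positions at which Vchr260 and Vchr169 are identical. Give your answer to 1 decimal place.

80.0%

Differing sites — 1:Y/W; 7:P/M; 10:W/I; 12:R/C; 24:V/Q.
20 of the 25 sites match, so the percent identity is 20/25 × 100 = 80.0%.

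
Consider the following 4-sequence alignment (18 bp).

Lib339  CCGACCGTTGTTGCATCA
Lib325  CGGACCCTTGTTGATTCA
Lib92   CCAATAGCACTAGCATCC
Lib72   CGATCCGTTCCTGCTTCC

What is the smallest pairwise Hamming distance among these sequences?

4

Pairwise Hamming distances:
  Lib339 vs Lib325: 4
  Lib339 vs Lib92: 8
  Lib339 vs Lib72: 7
  Lib325 vs Lib92: 12
  Lib325 vs Lib72: 7
  Lib92 vs Lib72: 9
The smallest is 4, between Lib339 and Lib325.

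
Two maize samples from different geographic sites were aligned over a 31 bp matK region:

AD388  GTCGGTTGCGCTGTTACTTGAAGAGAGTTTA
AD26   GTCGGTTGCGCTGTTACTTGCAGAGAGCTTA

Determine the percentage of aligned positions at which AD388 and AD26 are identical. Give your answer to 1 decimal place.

The sequences differ at positions 21 (A/C), 28 (T/C).
29 of the 31 sites match, so the percent identity is 29/31 × 100 = 93.5%.

93.5%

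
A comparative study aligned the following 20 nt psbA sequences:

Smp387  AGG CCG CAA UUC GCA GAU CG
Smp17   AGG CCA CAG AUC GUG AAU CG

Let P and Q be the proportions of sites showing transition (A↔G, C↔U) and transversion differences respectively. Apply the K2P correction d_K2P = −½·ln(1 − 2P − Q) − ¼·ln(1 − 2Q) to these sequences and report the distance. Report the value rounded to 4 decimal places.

0.4256

Mismatches occur at site 6 (G→A, transition), site 9 (A→G, transition), site 10 (U→A, transversion), site 14 (C→U, transition), site 15 (A→G, transition), site 16 (G→A, transition).
Of the 6 differences, 5 transitions and 1 transversion over 20 sites: P = 5/20 = 0.250000, Q = 1/20 = 0.050000.
d = −0.5·ln(0.450000) − 0.25·ln(0.900000) = −0.5·(-0.798508) − 0.25·(-0.105361) = 0.4256.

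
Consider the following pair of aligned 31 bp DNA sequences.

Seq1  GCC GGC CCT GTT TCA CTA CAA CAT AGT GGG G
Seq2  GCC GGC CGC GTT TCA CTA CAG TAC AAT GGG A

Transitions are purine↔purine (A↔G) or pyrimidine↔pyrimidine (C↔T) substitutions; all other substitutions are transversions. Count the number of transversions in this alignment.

The sequences differ at positions 8 (C/G, transversion), 9 (T/C, transition), 21 (A/G, transition), 22 (C/T, transition), 24 (T/C, transition), 26 (G/A, transition), 31 (G/A, transition).
Of the 7 differences, 6 transitions and 1 transversion, so the answer is 1.

1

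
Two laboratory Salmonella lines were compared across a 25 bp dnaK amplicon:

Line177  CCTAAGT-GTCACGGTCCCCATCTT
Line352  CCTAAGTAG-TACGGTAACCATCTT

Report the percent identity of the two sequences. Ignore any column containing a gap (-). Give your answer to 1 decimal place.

87.0%

Excluding the 2 gap columns leaves 23 comparable sites.
The sequences differ at positions 11 (C/T), 17 (C/A), 18 (C/A).
20 of the 23 comparable sites match, so the percent identity is 20/23 × 100 = 87.0%.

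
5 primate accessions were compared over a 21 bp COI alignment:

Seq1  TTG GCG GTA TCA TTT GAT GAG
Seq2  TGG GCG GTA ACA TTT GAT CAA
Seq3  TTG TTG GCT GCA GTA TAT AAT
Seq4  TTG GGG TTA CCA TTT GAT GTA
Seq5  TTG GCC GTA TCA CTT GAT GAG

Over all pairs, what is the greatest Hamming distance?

12

Pairwise Hamming distances:
  Seq1 vs Seq2: 4
  Seq1 vs Seq3: 10
  Seq1 vs Seq4: 5
  Seq1 vs Seq5: 2
  Seq2 vs Seq3: 11
  Seq2 vs Seq4: 6
  Seq2 vs Seq5: 6
  Seq3 vs Seq4: 12
  Seq3 vs Seq5: 11
  Seq4 vs Seq5: 7
The largest is 12, between Seq3 and Seq4.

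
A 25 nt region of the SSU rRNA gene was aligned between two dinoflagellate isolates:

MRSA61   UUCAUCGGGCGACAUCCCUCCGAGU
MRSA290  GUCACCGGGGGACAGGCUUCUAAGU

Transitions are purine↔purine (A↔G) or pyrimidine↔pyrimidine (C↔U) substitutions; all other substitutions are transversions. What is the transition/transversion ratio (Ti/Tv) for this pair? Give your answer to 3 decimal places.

Differing sites — 1:U/G (Tv); 5:U/C (Ti); 10:C/G (Tv); 15:U/G (Tv); 16:C/G (Tv); 18:C/U (Ti); 21:C/U (Ti); 22:G/A (Ti).
Of the 8 differences, 4 transitions and 4 transversions, so Ti/Tv = 4/4 = 1.000.

1.000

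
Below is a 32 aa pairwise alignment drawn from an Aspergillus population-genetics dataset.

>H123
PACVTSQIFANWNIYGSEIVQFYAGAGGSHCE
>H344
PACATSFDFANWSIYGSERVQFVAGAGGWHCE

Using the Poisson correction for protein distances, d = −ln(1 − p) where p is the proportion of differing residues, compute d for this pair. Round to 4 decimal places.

Differing sites — 4:V/A; 7:Q/F; 8:I/D; 13:N/S; 19:I/R; 23:Y/V; 29:S/W.
p = 7/32 = 0.218750.
d = −ln(1 − 0.218750) = −ln(0.781250) = 0.2469.

0.2469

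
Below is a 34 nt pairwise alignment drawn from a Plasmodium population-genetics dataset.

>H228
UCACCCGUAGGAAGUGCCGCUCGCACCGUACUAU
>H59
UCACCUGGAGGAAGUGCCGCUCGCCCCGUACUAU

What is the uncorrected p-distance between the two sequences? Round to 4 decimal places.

Mismatches occur at site 6 (C/U), site 8 (U/G), site 25 (A/C).
There are 3 differences over 34 sites, so p = 3/34 = 0.0882.

0.0882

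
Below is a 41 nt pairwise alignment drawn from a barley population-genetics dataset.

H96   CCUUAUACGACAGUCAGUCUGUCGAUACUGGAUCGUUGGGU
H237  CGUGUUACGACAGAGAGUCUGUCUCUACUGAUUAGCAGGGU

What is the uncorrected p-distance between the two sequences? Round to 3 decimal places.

Mismatches occur at site 2 (C→G), site 4 (U→G), site 5 (A→U), site 14 (U→A), site 15 (C→G), site 24 (G→U), site 25 (A→C), site 31 (G→A), site 32 (A→U), site 34 (C→A), site 36 (U→C), site 37 (U→A).
There are 12 differences over 41 sites, so p = 12/41 = 0.293.

0.293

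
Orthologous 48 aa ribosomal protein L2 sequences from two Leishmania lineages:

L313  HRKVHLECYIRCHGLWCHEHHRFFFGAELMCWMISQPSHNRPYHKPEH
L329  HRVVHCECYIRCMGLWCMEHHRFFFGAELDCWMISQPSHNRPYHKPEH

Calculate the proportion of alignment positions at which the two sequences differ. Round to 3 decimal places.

The sequences differ at positions 3 (K/V), 6 (L/C), 13 (H/M), 18 (H/M), 30 (M/D).
There are 5 differences over 48 sites, so p = 5/48 = 0.104.

0.104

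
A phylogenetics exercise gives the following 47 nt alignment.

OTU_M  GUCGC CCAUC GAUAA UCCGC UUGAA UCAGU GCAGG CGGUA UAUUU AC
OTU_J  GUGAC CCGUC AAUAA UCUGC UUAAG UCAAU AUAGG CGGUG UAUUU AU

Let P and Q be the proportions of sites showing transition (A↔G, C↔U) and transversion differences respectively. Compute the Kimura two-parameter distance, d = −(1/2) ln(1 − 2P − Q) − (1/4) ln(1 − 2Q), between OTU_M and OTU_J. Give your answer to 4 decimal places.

0.3469

The sequences differ at positions 3 (C/G, transversion), 4 (G/A, transition), 8 (A/G, transition), 11 (G/A, transition), 18 (C/U, transition), 23 (G/A, transition), 25 (A/G, transition), 29 (G/A, transition), 31 (G/A, transition), 32 (C/U, transition), 40 (A/G, transition), 47 (C/U, transition).
Of the 12 differences, 11 transitions and 1 transversion over 47 sites: P = 11/47 = 0.234043, Q = 1/47 = 0.021277.
d = −0.5·ln(0.510637) − 0.25·ln(0.957446) = −0.5·(-0.672096) − 0.25·(-0.043486) = 0.3469.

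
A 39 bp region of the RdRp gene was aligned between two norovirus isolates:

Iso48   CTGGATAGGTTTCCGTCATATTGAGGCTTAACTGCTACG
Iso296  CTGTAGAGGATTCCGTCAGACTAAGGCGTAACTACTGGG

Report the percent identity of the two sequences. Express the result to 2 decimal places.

Mismatches occur at site 4 (G→T), site 6 (T→G), site 10 (T→A), site 19 (T→G), site 21 (T→C), site 23 (G→A), site 28 (T→G), site 34 (G→A), site 37 (A→G), site 38 (C→G).
29 of the 39 sites match, so the percent identity is 29/39 × 100 = 74.36%.

74.36%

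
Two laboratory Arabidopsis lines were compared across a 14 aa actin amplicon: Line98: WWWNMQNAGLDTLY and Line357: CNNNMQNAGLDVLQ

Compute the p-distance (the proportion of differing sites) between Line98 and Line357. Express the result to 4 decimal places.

Differing sites — 1:W/C; 2:W/N; 3:W/N; 12:T/V; 14:Y/Q.
There are 5 differences over 14 sites, so p = 5/14 = 0.3571.

0.3571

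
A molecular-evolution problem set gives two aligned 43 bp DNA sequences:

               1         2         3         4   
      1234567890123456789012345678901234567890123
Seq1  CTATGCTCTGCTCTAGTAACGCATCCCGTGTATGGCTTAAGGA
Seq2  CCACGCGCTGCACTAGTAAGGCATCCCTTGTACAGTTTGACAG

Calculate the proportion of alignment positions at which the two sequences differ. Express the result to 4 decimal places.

0.3023

Differing sites — 2:T/C; 4:T/C; 7:T/G; 12:T/A; 20:C/G; 28:G/T; 33:T/C; 34:G/A; 36:C/T; 39:A/G; 41:G/C; 42:G/A; 43:A/G.
There are 13 differences over 43 sites, so p = 13/43 = 0.3023.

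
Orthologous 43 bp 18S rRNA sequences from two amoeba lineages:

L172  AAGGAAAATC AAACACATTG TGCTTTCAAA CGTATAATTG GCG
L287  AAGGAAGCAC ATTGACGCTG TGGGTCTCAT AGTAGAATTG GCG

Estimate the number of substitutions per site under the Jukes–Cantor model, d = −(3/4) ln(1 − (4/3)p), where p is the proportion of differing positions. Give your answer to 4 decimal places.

The sequences differ at positions 7 (A/G), 8 (A/C), 9 (T/A), 12 (A/T), 13 (A/T), 14 (C/G), 17 (A/G), 18 (T/C), 23 (C/G), 24 (T/G), 26 (T/C), 27 (C/T), 28 (A/C), 30 (A/T), 31 (C/A), 35 (T/G).
p = 16/43 = 0.372093.
d = −0.75 · ln(1 − (4/3)·0.372093) = −0.75 · ln(0.503876) = −0.75 · (-0.685425) = 0.5141.

0.5141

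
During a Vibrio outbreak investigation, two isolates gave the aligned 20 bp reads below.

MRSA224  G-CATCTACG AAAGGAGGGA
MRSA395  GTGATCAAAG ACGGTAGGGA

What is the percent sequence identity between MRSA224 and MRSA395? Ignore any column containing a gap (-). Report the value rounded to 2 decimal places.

68.42%

Excluding the 1 gap column leaves 19 comparable sites.
The sequences differ at positions 3 (C/G), 7 (T/A), 9 (C/A), 12 (A/C), 13 (A/G), 15 (G/T).
13 of the 19 comparable sites match, so the percent identity is 13/19 × 100 = 68.42%.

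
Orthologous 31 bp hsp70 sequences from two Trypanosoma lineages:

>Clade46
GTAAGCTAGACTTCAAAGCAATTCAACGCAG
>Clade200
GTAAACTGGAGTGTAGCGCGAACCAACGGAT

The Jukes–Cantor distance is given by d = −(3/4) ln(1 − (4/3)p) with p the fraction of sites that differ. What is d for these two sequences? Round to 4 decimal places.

0.5445

Mismatches occur at site 5 (G↔A), site 8 (A↔G), site 11 (C↔G), site 13 (T↔G), site 14 (C↔T), site 16 (A↔G), site 17 (A↔C), site 20 (A↔G), site 22 (T↔A), site 23 (T↔C), site 29 (C↔G), site 31 (G↔T).
p = 12/31 = 0.387097.
d = −0.75 · ln(1 − (4/3)·0.387097) = −0.75 · ln(0.483871) = −0.75 · (-0.725937) = 0.5445.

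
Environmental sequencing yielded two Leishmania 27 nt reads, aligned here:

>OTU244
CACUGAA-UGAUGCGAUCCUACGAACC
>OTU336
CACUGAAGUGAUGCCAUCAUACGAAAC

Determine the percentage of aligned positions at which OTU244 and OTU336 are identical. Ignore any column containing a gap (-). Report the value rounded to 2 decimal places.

Excluding the 1 gap column leaves 26 comparable sites.
The sequences differ at positions 15 (G/C), 19 (C/A), 26 (C/A).
23 of the 26 comparable sites match, so the percent identity is 23/26 × 100 = 88.46%.

88.46%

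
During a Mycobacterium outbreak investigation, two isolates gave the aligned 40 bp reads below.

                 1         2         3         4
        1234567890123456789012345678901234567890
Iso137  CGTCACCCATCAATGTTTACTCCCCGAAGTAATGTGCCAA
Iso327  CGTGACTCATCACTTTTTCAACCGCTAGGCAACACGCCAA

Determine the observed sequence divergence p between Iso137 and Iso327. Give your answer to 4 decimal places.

Differing sites — 4:C/G; 7:C/T; 13:A/C; 15:G/T; 19:A/C; 20:C/A; 21:T/A; 24:C/G; 26:G/T; 28:A/G; 30:T/C; 33:T/C; 34:G/A; 35:T/C.
There are 14 differences over 40 sites, so p = 14/40 = 0.3500.

0.3500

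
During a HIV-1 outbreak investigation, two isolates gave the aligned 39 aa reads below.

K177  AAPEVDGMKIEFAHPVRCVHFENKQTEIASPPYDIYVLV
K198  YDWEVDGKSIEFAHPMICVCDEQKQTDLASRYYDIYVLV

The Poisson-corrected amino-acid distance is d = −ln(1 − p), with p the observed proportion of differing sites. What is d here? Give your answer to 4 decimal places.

0.4447

The sequences differ at positions 1 (A/Y), 2 (A/D), 3 (P/W), 8 (M/K), 9 (K/S), 16 (V/M), 17 (R/I), 20 (H/C), 21 (F/D), 23 (N/Q), 27 (E/D), 28 (I/L), 31 (P/R), 32 (P/Y).
p = 14/39 = 0.358974.
d = −ln(1 − 0.358974) = −ln(0.641026) = 0.4447.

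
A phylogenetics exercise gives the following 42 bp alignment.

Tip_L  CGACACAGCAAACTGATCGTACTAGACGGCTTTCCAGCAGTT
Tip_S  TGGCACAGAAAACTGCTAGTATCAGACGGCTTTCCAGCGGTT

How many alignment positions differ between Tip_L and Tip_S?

The sequences differ at positions 1 (C/T), 3 (A/G), 9 (C/A), 16 (A/C), 18 (C/A), 22 (C/T), 23 (T/C), 39 (A/G).
That gives 8 mismatches out of 42 aligned sites, so the Hamming distance is 8.

8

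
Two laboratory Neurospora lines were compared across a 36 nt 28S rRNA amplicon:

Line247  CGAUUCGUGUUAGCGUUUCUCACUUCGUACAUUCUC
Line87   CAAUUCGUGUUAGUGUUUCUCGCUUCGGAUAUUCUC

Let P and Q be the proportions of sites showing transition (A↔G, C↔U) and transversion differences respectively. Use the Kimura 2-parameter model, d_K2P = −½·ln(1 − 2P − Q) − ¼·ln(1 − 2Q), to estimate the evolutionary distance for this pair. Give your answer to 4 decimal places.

0.1581

Mismatches occur at site 2 (G→A, transition), site 14 (C→U, transition), site 22 (A→G, transition), site 28 (U→G, transversion), site 30 (C→U, transition).
Of the 5 differences, 4 transitions and 1 transversion over 36 sites: P = 4/36 = 0.111111, Q = 1/36 = 0.027778.
d = −0.5·ln(0.750000) − 0.25·ln(0.944444) = −0.5·(-0.287682) − 0.25·(-0.057159) = 0.1581.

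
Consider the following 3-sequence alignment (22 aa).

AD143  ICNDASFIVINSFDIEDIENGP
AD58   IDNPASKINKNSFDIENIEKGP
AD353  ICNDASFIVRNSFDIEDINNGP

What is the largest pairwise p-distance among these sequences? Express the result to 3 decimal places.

0.364

Pairwise Hamming distances:
  AD143 vs AD58: 7
  AD143 vs AD353: 2
  AD58 vs AD353: 8
The largest is 8 mismatches, between AD58 and AD353; p = 8/22 = 0.364.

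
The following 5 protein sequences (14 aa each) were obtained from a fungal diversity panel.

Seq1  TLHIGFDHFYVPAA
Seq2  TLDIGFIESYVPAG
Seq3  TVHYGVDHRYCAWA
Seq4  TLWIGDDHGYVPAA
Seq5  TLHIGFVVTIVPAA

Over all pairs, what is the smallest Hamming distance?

Pairwise Hamming distances:
  Seq1 vs Seq2: 5
  Seq1 vs Seq3: 7
  Seq1 vs Seq4: 3
  Seq1 vs Seq5: 4
  Seq2 vs Seq3: 11
  Seq2 vs Seq4: 6
  Seq2 vs Seq5: 6
  Seq3 vs Seq4: 8
  Seq3 vs Seq5: 10
  Seq4 vs Seq5: 6
The smallest is 3, between Seq1 and Seq4.

3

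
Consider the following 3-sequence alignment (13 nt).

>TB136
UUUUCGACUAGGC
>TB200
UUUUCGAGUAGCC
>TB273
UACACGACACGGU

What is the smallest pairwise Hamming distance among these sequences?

2

Pairwise Hamming distances:
  TB136 vs TB200: 2
  TB136 vs TB273: 6
  TB200 vs TB273: 8
The smallest is 2, between TB136 and TB200.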